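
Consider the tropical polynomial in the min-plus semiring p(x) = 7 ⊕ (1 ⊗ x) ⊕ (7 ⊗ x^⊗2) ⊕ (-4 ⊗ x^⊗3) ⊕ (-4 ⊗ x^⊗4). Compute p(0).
p(0) = -4

A tropical monomial a ⊗ x^⊗i evaluates to a + i · x. Evaluating each term at x = 0:
  Term 0 contributes 7 + 0 · 0 = 7
  Term 1 contributes 1 + 1 · 0 = 1
  Term 2 contributes 7 + 2 · 0 = 7
  Term 3 contributes -4 + 3 · 0 = -4
  Term 4 contributes -4 + 4 · 0 = -4
p(0) = ⊕ of these = min[7, 1, 7, -4, -4] = -4.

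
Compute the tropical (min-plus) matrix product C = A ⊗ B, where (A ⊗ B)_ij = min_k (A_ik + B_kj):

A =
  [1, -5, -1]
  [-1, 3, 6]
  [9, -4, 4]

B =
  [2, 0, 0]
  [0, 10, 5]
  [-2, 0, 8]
A ⊗ B =
  [-5, -1, 0]
  [1, -1, -1]
  [-4, 4, 1]

Apply the min-plus product entry-by-entry:
  C[0][0] = min over k of (A[0][0] + B[0][0] = 1 + 2 = 3, A[0][1] + B[1][0] = -5 + 0 = -5, A[0][2] + B[2][0] = -1 + -2 = -3) = -5 (attained at k = 1)
  C[0][1] = min over k of (A[0][0] + B[0][1] = 1 + 0 = 1, A[0][1] + B[1][1] = -5 + 10 = 5, A[0][2] + B[2][1] = -1 + 0 = -1) = -1 (attained at k = 2)
  C[0][2] = min over k of (A[0][0] + B[0][2] = 1 + 0 = 1, A[0][1] + B[1][2] = -5 + 5 = 0, A[0][2] + B[2][2] = -1 + 8 = 7) = 0 (attained at k = 1)
  C[1][0] = min over k of (A[1][0] + B[0][0] = -1 + 2 = 1, A[1][1] + B[1][0] = 3 + 0 = 3, A[1][2] + B[2][0] = 6 + -2 = 4) = 1 (attained at k = 0)
  C[1][1] = min over k of (A[1][0] + B[0][1] = -1 + 0 = -1, A[1][1] + B[1][1] = 3 + 10 = 13, A[1][2] + B[2][1] = 6 + 0 = 6) = -1 (attained at k = 0)
  C[1][2] = min over k of (A[1][0] + B[0][2] = -1 + 0 = -1, A[1][1] + B[1][2] = 3 + 5 = 8, A[1][2] + B[2][2] = 6 + 8 = 14) = -1 (attained at k = 0)
  C[2][0] = min over k of (A[2][0] + B[0][0] = 9 + 2 = 11, A[2][1] + B[1][0] = -4 + 0 = -4, A[2][2] + B[2][0] = 4 + -2 = 2) = -4 (attained at k = 1)
  C[2][1] = min over k of (A[2][0] + B[0][1] = 9 + 0 = 9, A[2][1] + B[1][1] = -4 + 10 = 6, A[2][2] + B[2][1] = 4 + 0 = 4) = 4 (attained at k = 2)
  C[2][2] = min over k of (A[2][0] + B[0][2] = 9 + 0 = 9, A[2][1] + B[1][2] = -4 + 5 = 1, A[2][2] + B[2][2] = 4 + 8 = 12) = 1 (attained at k = 1)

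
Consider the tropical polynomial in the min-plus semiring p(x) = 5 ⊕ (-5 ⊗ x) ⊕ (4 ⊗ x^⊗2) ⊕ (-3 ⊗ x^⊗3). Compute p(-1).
p(-1) = -6

A tropical monomial a ⊗ x^⊗i evaluates to a + i · x. Evaluating each term at x = -1:
  Term 0 contributes 5 + 0 · -1 = 5
  Term 1 contributes -5 + 1 · -1 = -6
  Term 2 contributes 4 + 2 · -1 = 2
  Term 3 contributes -3 + 3 · -1 = -6
p(-1) = ⊕ of these = min[5, -6, 2, -6] = -6.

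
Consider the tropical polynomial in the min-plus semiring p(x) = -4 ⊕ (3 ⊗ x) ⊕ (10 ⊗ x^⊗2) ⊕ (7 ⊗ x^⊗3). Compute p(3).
p(3) = -4

A tropical monomial a ⊗ x^⊗i evaluates to a + i · x. Evaluating each term at x = 3:
  Term 0 contributes -4 + 0 · 3 = -4
  Term 1 contributes 3 + 1 · 3 = 6
  Term 2 contributes 10 + 2 · 3 = 16
  Term 3 contributes 7 + 3 · 3 = 16
p(3) = ⊕ of these = min[-4, 6, 16, 16] = -4.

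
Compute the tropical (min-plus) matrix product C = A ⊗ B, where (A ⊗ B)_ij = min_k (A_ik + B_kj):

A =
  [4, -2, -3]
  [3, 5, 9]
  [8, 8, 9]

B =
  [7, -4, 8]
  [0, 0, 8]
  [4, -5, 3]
A ⊗ B =
  [-2, -8, 0]
  [5, -1, 11]
  [8, 4, 12]

Apply the min-plus product entry-by-entry:
  C[0][0] = min over k of (A[0][0] + B[0][0] = 4 + 7 = 11, A[0][1] + B[1][0] = -2 + 0 = -2, A[0][2] + B[2][0] = -3 + 4 = 1) = -2 (attained at k = 1)
  C[0][1] = min over k of (A[0][0] + B[0][1] = 4 + -4 = 0, A[0][1] + B[1][1] = -2 + 0 = -2, A[0][2] + B[2][1] = -3 + -5 = -8) = -8 (attained at k = 2)
  C[0][2] = min over k of (A[0][0] + B[0][2] = 4 + 8 = 12, A[0][1] + B[1][2] = -2 + 8 = 6, A[0][2] + B[2][2] = -3 + 3 = 0) = 0 (attained at k = 2)
  C[1][0] = min over k of (A[1][0] + B[0][0] = 3 + 7 = 10, A[1][1] + B[1][0] = 5 + 0 = 5, A[1][2] + B[2][0] = 9 + 4 = 13) = 5 (attained at k = 1)
  C[1][1] = min over k of (A[1][0] + B[0][1] = 3 + -4 = -1, A[1][1] + B[1][1] = 5 + 0 = 5, A[1][2] + B[2][1] = 9 + -5 = 4) = -1 (attained at k = 0)
  C[1][2] = min over k of (A[1][0] + B[0][2] = 3 + 8 = 11, A[1][1] + B[1][2] = 5 + 8 = 13, A[1][2] + B[2][2] = 9 + 3 = 12) = 11 (attained at k = 0)
  C[2][0] = min over k of (A[2][0] + B[0][0] = 8 + 7 = 15, A[2][1] + B[1][0] = 8 + 0 = 8, A[2][2] + B[2][0] = 9 + 4 = 13) = 8 (attained at k = 1)
  C[2][1] = min over k of (A[2][0] + B[0][1] = 8 + -4 = 4, A[2][1] + B[1][1] = 8 + 0 = 8, A[2][2] + B[2][1] = 9 + -5 = 4) = 4 (attained at k = 0)
  C[2][2] = min over k of (A[2][0] + B[0][2] = 8 + 8 = 16, A[2][1] + B[1][2] = 8 + 8 = 16, A[2][2] + B[2][2] = 9 + 3 = 12) = 12 (attained at k = 2)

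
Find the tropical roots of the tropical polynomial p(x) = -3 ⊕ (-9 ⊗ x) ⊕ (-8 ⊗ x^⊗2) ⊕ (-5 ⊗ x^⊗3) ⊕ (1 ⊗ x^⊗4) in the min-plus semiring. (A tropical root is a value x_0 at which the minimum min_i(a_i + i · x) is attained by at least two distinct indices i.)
Roots: {-6, -3, -1, 6}

Each tropical root is a break point of the lower envelope of the lines y = a_i + i · x (there are 5 lines, with slopes 0, 1, ..., 4). Only the lines that attain the minimum somewhere contribute to roots; other lines are dominated. Here the surviving (envelope) indices are i = 4, i = 3, i = 2, i = 1, i = 0.
Intersections between consecutive envelope lines give the roots: for adjacent envelope indices i < j the intersection is x = (a_i − a_j) / (j − i). Reading off the sorted break points: {-6, -3, -1, 6}.
Verification: at each break x_0, at least two indices attain the minimum of min_i(a_i + i · x_0).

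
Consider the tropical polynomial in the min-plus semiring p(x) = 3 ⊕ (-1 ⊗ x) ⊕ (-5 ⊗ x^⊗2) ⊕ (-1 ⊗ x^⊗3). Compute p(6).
p(6) = 3

A tropical monomial a ⊗ x^⊗i evaluates to a + i · x. Evaluating each term at x = 6:
  Term 0 contributes 3 + 0 · 6 = 3
  Term 1 contributes -1 + 1 · 6 = 5
  Term 2 contributes -5 + 2 · 6 = 7
  Term 3 contributes -1 + 3 · 6 = 17
p(6) = ⊕ of these = min[3, 5, 7, 17] = 3.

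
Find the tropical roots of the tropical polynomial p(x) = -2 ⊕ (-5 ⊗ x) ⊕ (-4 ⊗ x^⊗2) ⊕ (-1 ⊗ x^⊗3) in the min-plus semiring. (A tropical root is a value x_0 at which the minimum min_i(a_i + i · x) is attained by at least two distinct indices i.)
Roots: {-3, -1, 3}

Each tropical root is a break point of the lower envelope of the lines y = a_i + i · x (there are 4 lines, with slopes 0, 1, ..., 3). Only the lines that attain the minimum somewhere contribute to roots; other lines are dominated. Here the surviving (envelope) indices are i = 3, i = 2, i = 1, i = 0.
Intersections between consecutive envelope lines give the roots: for adjacent envelope indices i < j the intersection is x = (a_i − a_j) / (j − i). Reading off the sorted break points: {-3, -1, 3}.
Verification: at each break x_0, at least two indices attain the minimum of min_i(a_i + i · x_0).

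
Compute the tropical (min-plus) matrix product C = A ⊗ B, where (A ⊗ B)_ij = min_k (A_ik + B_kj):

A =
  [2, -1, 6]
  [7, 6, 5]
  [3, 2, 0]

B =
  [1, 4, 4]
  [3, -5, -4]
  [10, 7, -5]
A ⊗ B =
  [2, -6, -5]
  [8, 1, 0]
  [4, -3, -5]

Apply the min-plus product entry-by-entry:
  C[0][0] = min over k of (A[0][0] + B[0][0] = 2 + 1 = 3, A[0][1] + B[1][0] = -1 + 3 = 2, A[0][2] + B[2][0] = 6 + 10 = 16) = 2 (attained at k = 1)
  C[0][1] = min over k of (A[0][0] + B[0][1] = 2 + 4 = 6, A[0][1] + B[1][1] = -1 + -5 = -6, A[0][2] + B[2][1] = 6 + 7 = 13) = -6 (attained at k = 1)
  C[0][2] = min over k of (A[0][0] + B[0][2] = 2 + 4 = 6, A[0][1] + B[1][2] = -1 + -4 = -5, A[0][2] + B[2][2] = 6 + -5 = 1) = -5 (attained at k = 1)
  C[1][0] = min over k of (A[1][0] + B[0][0] = 7 + 1 = 8, A[1][1] + B[1][0] = 6 + 3 = 9, A[1][2] + B[2][0] = 5 + 10 = 15) = 8 (attained at k = 0)
  C[1][1] = min over k of (A[1][0] + B[0][1] = 7 + 4 = 11, A[1][1] + B[1][1] = 6 + -5 = 1, A[1][2] + B[2][1] = 5 + 7 = 12) = 1 (attained at k = 1)
  C[1][2] = min over k of (A[1][0] + B[0][2] = 7 + 4 = 11, A[1][1] + B[1][2] = 6 + -4 = 2, A[1][2] + B[2][2] = 5 + -5 = 0) = 0 (attained at k = 2)
  C[2][0] = min over k of (A[2][0] + B[0][0] = 3 + 1 = 4, A[2][1] + B[1][0] = 2 + 3 = 5, A[2][2] + B[2][0] = 0 + 10 = 10) = 4 (attained at k = 0)
  C[2][1] = min over k of (A[2][0] + B[0][1] = 3 + 4 = 7, A[2][1] + B[1][1] = 2 + -5 = -3, A[2][2] + B[2][1] = 0 + 7 = 7) = -3 (attained at k = 1)
  C[2][2] = min over k of (A[2][0] + B[0][2] = 3 + 4 = 7, A[2][1] + B[1][2] = 2 + -4 = -2, A[2][2] + B[2][2] = 0 + -5 = -5) = -5 (attained at k = 2)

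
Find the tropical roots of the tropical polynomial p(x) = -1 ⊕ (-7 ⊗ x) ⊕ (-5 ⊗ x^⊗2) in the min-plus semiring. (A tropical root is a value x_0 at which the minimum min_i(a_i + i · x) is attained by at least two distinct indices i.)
Roots: {-2, 6}

Each tropical root is a break point of the lower envelope of the lines y = a_i + i · x (there are 3 lines, with slopes 0, 1, ..., 2). Only the lines that attain the minimum somewhere contribute to roots; other lines are dominated. Here the surviving (envelope) indices are i = 2, i = 1, i = 0.
Intersections between consecutive envelope lines give the roots: for adjacent envelope indices i < j the intersection is x = (a_i − a_j) / (j − i). Reading off the sorted break points: {-2, 6}.
Verification: at each break x_0, at least two indices attain the minimum of min_i(a_i + i · x_0).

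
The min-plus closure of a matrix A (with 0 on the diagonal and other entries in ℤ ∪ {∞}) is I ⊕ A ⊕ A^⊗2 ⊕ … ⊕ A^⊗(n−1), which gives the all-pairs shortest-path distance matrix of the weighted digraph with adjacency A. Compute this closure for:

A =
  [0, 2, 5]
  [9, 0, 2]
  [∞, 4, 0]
Closure =
  [0, 2, 4]
  [9, 0, 2]
  [13, 4, 0]

This is the Floyd-Warshall all-pairs shortest-path computation. For each intermediate vertex k = 0, 1, …, 2, update dist[i][j] ← min(dist[i][j], dist[i][k] + dist[k][j]). The final matrix gives, for each (i, j), the minimum total weight of any directed path from i to j (possibly empty when i = j).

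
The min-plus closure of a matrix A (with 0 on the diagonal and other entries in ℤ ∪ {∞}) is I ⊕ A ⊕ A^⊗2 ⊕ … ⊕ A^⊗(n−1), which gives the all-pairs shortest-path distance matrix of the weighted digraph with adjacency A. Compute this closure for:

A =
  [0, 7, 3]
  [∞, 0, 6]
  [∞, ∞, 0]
Closure =
  [0, 7, 3]
  [∞, 0, 6]
  [∞, ∞, 0]

This is the Floyd-Warshall all-pairs shortest-path computation. For each intermediate vertex k = 0, 1, …, 2, update dist[i][j] ← min(dist[i][j], dist[i][k] + dist[k][j]). The final matrix gives, for each (i, j), the minimum total weight of any directed path from i to j (possibly empty when i = j).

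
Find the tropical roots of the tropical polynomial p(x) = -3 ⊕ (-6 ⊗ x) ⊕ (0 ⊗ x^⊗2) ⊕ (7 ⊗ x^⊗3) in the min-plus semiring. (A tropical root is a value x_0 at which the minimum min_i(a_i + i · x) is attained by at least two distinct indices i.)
Roots: {-7, -6, 3}

Each tropical root is a break point of the lower envelope of the lines y = a_i + i · x (there are 4 lines, with slopes 0, 1, ..., 3). Only the lines that attain the minimum somewhere contribute to roots; other lines are dominated. Here the surviving (envelope) indices are i = 3, i = 2, i = 1, i = 0.
Intersections between consecutive envelope lines give the roots: for adjacent envelope indices i < j the intersection is x = (a_i − a_j) / (j − i). Reading off the sorted break points: {-7, -6, 3}.
Verification: at each break x_0, at least two indices attain the minimum of min_i(a_i + i · x_0).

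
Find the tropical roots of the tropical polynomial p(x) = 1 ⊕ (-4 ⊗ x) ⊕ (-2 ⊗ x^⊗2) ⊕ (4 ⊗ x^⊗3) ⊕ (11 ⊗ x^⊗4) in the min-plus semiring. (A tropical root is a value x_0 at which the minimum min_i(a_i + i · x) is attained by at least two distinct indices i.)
Roots: {-7, -6, -2, 5}

Each tropical root is a break point of the lower envelope of the lines y = a_i + i · x (there are 5 lines, with slopes 0, 1, ..., 4). Only the lines that attain the minimum somewhere contribute to roots; other lines are dominated. Here the surviving (envelope) indices are i = 4, i = 3, i = 2, i = 1, i = 0.
Intersections between consecutive envelope lines give the roots: for adjacent envelope indices i < j the intersection is x = (a_i − a_j) / (j − i). Reading off the sorted break points: {-7, -6, -2, 5}.
Verification: at each break x_0, at least two indices attain the minimum of min_i(a_i + i · x_0).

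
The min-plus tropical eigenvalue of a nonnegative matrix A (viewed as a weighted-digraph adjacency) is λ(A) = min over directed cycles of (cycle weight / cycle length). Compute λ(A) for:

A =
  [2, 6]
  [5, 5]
λ(A) = 2

Enumerate directed cycles and compute their means (weight / length). Sample:
  cycle 0 → 0: weight = 2, length = 1, mean = 2/1 ≈ 2.000
  cycle 1 → 1: weight = 5, length = 1, mean = 5/1 ≈ 5.000
  cycle 0 → 1 → 0: weight = 11, length = 2, mean = 11/2 ≈ 5.500
  cycle 1 → 0 → 1: weight = 11, length = 2, mean = 11/2 ≈ 5.500
Minimum mean = 2.000, attained e.g. along the cycle 0 → 0 with weight 2 and length 1. So λ(A) = 2/1 = 2.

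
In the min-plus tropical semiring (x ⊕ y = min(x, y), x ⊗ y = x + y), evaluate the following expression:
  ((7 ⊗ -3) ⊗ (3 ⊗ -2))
((7 ⊗ -3) ⊗ (3 ⊗ -2)) = 5

Expand innermost to outermost. Recall ⊕ takes the minimum of its arguments and ⊗ takes their sum. Working out the expression ((7 ⊗ -3) ⊗ (3 ⊗ -2)) gives 5.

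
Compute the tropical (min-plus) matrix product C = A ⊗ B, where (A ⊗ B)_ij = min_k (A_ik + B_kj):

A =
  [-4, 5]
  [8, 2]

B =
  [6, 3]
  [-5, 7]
A ⊗ B =
  [0, -1]
  [-3, 9]

Apply the min-plus product entry-by-entry:
  C[0][0] = min over k of (A[0][0] + B[0][0] = -4 + 6 = 2, A[0][1] + B[1][0] = 5 + -5 = 0) = 0 (attained at k = 1)
  C[0][1] = min over k of (A[0][0] + B[0][1] = -4 + 3 = -1, A[0][1] + B[1][1] = 5 + 7 = 12) = -1 (attained at k = 0)
  C[1][0] = min over k of (A[1][0] + B[0][0] = 8 + 6 = 14, A[1][1] + B[1][0] = 2 + -5 = -3) = -3 (attained at k = 1)
  C[1][1] = min over k of (A[1][0] + B[0][1] = 8 + 3 = 11, A[1][1] + B[1][1] = 2 + 7 = 9) = 9 (attained at k = 1)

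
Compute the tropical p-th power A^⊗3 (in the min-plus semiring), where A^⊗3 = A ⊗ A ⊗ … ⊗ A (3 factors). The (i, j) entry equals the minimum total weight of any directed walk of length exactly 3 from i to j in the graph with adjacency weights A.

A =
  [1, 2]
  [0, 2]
A^⊗3 =
  [3, 4]
  [2, 3]

Each entry (A^⊗3)_ij equals the minimum over all length-3 walks i = v_0 → v_1 → … → v_3 = j of Σ_t A[v_t][v_{t+1}]. For example, for (i, j) = (0, 1) we minimise over 4 possible intermediate vertex sequences; the minimum is 4, attained along the walk 0 → 0 → 0 → 1.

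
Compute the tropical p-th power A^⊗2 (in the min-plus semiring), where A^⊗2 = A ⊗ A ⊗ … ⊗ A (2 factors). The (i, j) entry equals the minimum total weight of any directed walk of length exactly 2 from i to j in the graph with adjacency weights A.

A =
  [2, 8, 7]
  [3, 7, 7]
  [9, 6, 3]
A^⊗2 =
  [4, 10, 9]
  [5, 11, 10]
  [9, 9, 6]

Each entry (A^⊗2)_ij equals the minimum over all length-2 walks i = v_0 → v_1 → … → v_2 = j of Σ_t A[v_t][v_{t+1}]. For example, for (i, j) = (0, 2) we minimise over 3 possible intermediate vertex sequences; the minimum is 9, attained along the walk 0 → 0 → 2.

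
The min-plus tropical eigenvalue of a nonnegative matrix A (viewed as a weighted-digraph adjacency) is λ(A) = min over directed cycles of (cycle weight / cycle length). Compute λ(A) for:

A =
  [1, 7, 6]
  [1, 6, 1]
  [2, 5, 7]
λ(A) = 1

Enumerate directed cycles and compute their means (weight / length). Sample:
  cycle 0 → 0: weight = 1, length = 1, mean = 1/1 ≈ 1.000
  cycle 1 → 1: weight = 6, length = 1, mean = 6/1 ≈ 6.000
  cycle 2 → 2: weight = 7, length = 1, mean = 7/1 ≈ 7.000
  cycle 0 → 1 → 0: weight = 8, length = 2, mean = 8/2 ≈ 4.000
  cycle 0 → 2 → 0: weight = 8, length = 2, mean = 8/2 ≈ 4.000
  cycle 1 → 0 → 1: weight = 8, length = 2, mean = 8/2 ≈ 4.000
Minimum mean = 1.000, attained e.g. along the cycle 0 → 0 with weight 1 and length 1. So λ(A) = 1/1 = 1.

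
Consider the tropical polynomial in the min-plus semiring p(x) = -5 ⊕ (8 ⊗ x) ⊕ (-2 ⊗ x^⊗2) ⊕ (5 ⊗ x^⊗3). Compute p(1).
p(1) = -5

A tropical monomial a ⊗ x^⊗i evaluates to a + i · x. Evaluating each term at x = 1:
  Term 0 contributes -5 + 0 · 1 = -5
  Term 1 contributes 8 + 1 · 1 = 9
  Term 2 contributes -2 + 2 · 1 = 0
  Term 3 contributes 5 + 3 · 1 = 8
p(1) = ⊕ of these = min[-5, 9, 0, 8] = -5.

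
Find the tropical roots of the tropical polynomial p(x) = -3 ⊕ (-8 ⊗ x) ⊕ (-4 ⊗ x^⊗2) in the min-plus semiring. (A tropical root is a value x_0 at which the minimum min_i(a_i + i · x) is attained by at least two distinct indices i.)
Roots: {-4, 5}

Each tropical root is a break point of the lower envelope of the lines y = a_i + i · x (there are 3 lines, with slopes 0, 1, ..., 2). Only the lines that attain the minimum somewhere contribute to roots; other lines are dominated. Here the surviving (envelope) indices are i = 2, i = 1, i = 0.
Intersections between consecutive envelope lines give the roots: for adjacent envelope indices i < j the intersection is x = (a_i − a_j) / (j − i). Reading off the sorted break points: {-4, 5}.
Verification: at each break x_0, at least two indices attain the minimum of min_i(a_i + i · x_0).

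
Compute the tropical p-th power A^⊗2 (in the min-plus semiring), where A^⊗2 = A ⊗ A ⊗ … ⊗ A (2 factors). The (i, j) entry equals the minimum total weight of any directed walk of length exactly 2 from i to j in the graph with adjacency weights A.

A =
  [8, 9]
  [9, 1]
A^⊗2 =
  [16, 10]
  [10, 2]

Each entry (A^⊗2)_ij equals the minimum over all length-2 walks i = v_0 → v_1 → … → v_2 = j of Σ_t A[v_t][v_{t+1}]. For example, for (i, j) = (0, 1) we minimise over 2 possible intermediate vertex sequences; the minimum is 10, attained along the walk 0 → 1 → 1.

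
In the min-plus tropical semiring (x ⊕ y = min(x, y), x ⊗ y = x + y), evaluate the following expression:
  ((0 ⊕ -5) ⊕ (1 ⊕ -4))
((0 ⊕ -5) ⊕ (1 ⊕ -4)) = -5

Expand innermost to outermost. Recall ⊕ takes the minimum of its arguments and ⊗ takes their sum. Working out the expression ((0 ⊕ -5) ⊕ (1 ⊕ -4)) gives -5.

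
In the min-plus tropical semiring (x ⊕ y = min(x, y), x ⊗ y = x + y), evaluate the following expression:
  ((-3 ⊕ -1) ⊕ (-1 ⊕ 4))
((-3 ⊕ -1) ⊕ (-1 ⊕ 4)) = -3

Expand innermost to outermost. Recall ⊕ takes the minimum of its arguments and ⊗ takes their sum. Working out the expression ((-3 ⊕ -1) ⊕ (-1 ⊕ 4)) gives -3.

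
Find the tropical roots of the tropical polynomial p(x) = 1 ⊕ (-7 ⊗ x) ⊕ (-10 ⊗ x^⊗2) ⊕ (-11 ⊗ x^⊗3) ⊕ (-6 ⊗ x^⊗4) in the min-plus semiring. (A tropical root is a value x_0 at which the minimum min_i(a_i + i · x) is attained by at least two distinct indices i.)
Roots: {-5, 1, 3, 8}

Each tropical root is a break point of the lower envelope of the lines y = a_i + i · x (there are 5 lines, with slopes 0, 1, ..., 4). Only the lines that attain the minimum somewhere contribute to roots; other lines are dominated. Here the surviving (envelope) indices are i = 4, i = 3, i = 2, i = 1, i = 0.
Intersections between consecutive envelope lines give the roots: for adjacent envelope indices i < j the intersection is x = (a_i − a_j) / (j − i). Reading off the sorted break points: {-5, 1, 3, 8}.
Verification: at each break x_0, at least two indices attain the minimum of min_i(a_i + i · x_0).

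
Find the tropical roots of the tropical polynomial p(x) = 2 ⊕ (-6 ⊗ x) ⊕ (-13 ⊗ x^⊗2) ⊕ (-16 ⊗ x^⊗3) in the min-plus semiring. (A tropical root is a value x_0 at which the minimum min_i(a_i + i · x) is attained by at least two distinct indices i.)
Roots: {3, 7, 8}

Each tropical root is a break point of the lower envelope of the lines y = a_i + i · x (there are 4 lines, with slopes 0, 1, ..., 3). Only the lines that attain the minimum somewhere contribute to roots; other lines are dominated. Here the surviving (envelope) indices are i = 3, i = 2, i = 1, i = 0.
Intersections between consecutive envelope lines give the roots: for adjacent envelope indices i < j the intersection is x = (a_i − a_j) / (j − i). Reading off the sorted break points: {3, 7, 8}.
Verification: at each break x_0, at least two indices attain the minimum of min_i(a_i + i · x_0).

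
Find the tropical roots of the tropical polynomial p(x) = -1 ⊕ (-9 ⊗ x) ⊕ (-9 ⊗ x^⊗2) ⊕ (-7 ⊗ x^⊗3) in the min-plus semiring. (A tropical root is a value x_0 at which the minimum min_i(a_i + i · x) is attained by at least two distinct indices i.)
Roots: {-2, 0, 8}

Each tropical root is a break point of the lower envelope of the lines y = a_i + i · x (there are 4 lines, with slopes 0, 1, ..., 3). Only the lines that attain the minimum somewhere contribute to roots; other lines are dominated. Here the surviving (envelope) indices are i = 3, i = 2, i = 1, i = 0.
Intersections between consecutive envelope lines give the roots: for adjacent envelope indices i < j the intersection is x = (a_i − a_j) / (j − i). Reading off the sorted break points: {-2, 0, 8}.
Verification: at each break x_0, at least two indices attain the minimum of min_i(a_i + i · x_0).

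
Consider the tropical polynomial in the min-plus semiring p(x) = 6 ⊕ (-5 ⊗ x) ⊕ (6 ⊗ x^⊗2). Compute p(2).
p(2) = -3

A tropical monomial a ⊗ x^⊗i evaluates to a + i · x. Evaluating each term at x = 2:
  Term 0 contributes 6 + 0 · 2 = 6
  Term 1 contributes -5 + 1 · 2 = -3
  Term 2 contributes 6 + 2 · 2 = 10
p(2) = ⊕ of these = min[6, -3, 10] = -3.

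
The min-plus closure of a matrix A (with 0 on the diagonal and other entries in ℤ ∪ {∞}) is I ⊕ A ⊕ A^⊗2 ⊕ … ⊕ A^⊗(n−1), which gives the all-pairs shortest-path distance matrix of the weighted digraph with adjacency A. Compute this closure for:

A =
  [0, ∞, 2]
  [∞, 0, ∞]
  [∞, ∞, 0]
Closure =
  [0, ∞, 2]
  [∞, 0, ∞]
  [∞, ∞, 0]

This is the Floyd-Warshall all-pairs shortest-path computation. For each intermediate vertex k = 0, 1, …, 2, update dist[i][j] ← min(dist[i][j], dist[i][k] + dist[k][j]). The final matrix gives, for each (i, j), the minimum total weight of any directed path from i to j (possibly empty when i = j).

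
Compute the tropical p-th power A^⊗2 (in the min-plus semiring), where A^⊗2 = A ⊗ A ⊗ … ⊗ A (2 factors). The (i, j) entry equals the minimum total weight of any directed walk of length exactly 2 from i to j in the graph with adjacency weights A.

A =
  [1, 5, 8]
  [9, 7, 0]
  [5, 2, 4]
A^⊗2 =
  [2, 6, 5]
  [5, 2, 4]
  [6, 6, 2]

Each entry (A^⊗2)_ij equals the minimum over all length-2 walks i = v_0 → v_1 → … → v_2 = j of Σ_t A[v_t][v_{t+1}]. For example, for (i, j) = (0, 2) we minimise over 3 possible intermediate vertex sequences; the minimum is 5, attained along the walk 0 → 1 → 2.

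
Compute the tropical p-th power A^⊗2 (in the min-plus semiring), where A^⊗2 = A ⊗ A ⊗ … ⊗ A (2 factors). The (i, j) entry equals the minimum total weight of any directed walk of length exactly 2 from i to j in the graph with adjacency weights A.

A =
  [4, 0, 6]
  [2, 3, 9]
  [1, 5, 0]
A^⊗2 =
  [2, 3, 6]
  [5, 2, 8]
  [1, 1, 0]

Each entry (A^⊗2)_ij equals the minimum over all length-2 walks i = v_0 → v_1 → … → v_2 = j of Σ_t A[v_t][v_{t+1}]. For example, for (i, j) = (0, 2) we minimise over 3 possible intermediate vertex sequences; the minimum is 6, attained along the walk 0 → 2 → 2.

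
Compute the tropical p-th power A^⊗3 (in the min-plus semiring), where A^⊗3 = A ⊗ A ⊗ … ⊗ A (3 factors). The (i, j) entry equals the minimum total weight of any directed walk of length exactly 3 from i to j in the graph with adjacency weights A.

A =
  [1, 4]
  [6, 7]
A^⊗3 =
  [3, 6]
  [8, 11]

Each entry (A^⊗3)_ij equals the minimum over all length-3 walks i = v_0 → v_1 → … → v_3 = j of Σ_t A[v_t][v_{t+1}]. For example, for (i, j) = (0, 1) we minimise over 4 possible intermediate vertex sequences; the minimum is 6, attained along the walk 0 → 0 → 0 → 1.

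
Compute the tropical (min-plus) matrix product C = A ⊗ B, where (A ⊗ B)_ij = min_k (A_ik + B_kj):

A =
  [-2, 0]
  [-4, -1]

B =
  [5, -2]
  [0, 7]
A ⊗ B =
  [0, -4]
  [-1, -6]

Apply the min-plus product entry-by-entry:
  C[0][0] = min over k of (A[0][0] + B[0][0] = -2 + 5 = 3, A[0][1] + B[1][0] = 0 + 0 = 0) = 0 (attained at k = 1)
  C[0][1] = min over k of (A[0][0] + B[0][1] = -2 + -2 = -4, A[0][1] + B[1][1] = 0 + 7 = 7) = -4 (attained at k = 0)
  C[1][0] = min over k of (A[1][0] + B[0][0] = -4 + 5 = 1, A[1][1] + B[1][0] = -1 + 0 = -1) = -1 (attained at k = 1)
  C[1][1] = min over k of (A[1][0] + B[0][1] = -4 + -2 = -6, A[1][1] + B[1][1] = -1 + 7 = 6) = -6 (attained at k = 0)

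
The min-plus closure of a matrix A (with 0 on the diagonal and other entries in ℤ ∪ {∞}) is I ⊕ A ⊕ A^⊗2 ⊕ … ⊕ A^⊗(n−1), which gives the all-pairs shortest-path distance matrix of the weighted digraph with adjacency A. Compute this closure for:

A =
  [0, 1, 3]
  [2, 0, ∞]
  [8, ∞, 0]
Closure =
  [0, 1, 3]
  [2, 0, 5]
  [8, 9, 0]

This is the Floyd-Warshall all-pairs shortest-path computation. For each intermediate vertex k = 0, 1, …, 2, update dist[i][j] ← min(dist[i][j], dist[i][k] + dist[k][j]). The final matrix gives, for each (i, j), the minimum total weight of any directed path from i to j (possibly empty when i = j).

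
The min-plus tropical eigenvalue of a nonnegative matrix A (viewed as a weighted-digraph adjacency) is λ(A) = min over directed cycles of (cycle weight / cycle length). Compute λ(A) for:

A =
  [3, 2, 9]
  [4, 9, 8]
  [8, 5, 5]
λ(A) = 3

Enumerate directed cycles and compute their means (weight / length). Sample:
  cycle 0 → 0: weight = 3, length = 1, mean = 3/1 ≈ 3.000
  cycle 1 → 1: weight = 9, length = 1, mean = 9/1 ≈ 9.000
  cycle 2 → 2: weight = 5, length = 1, mean = 5/1 ≈ 5.000
  cycle 0 → 1 → 0: weight = 6, length = 2, mean = 6/2 ≈ 3.000
  cycle 0 → 2 → 0: weight = 17, length = 2, mean = 17/2 ≈ 8.500
  cycle 1 → 0 → 1: weight = 6, length = 2, mean = 6/2 ≈ 3.000
Minimum mean = 3.000, attained e.g. along the cycle 0 → 0 with weight 3 and length 1. So λ(A) = 3/1 = 3.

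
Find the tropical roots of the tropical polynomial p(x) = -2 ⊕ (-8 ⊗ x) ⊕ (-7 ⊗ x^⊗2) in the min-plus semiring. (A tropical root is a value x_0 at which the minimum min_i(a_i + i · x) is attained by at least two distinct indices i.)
Roots: {-1, 6}

Each tropical root is a break point of the lower envelope of the lines y = a_i + i · x (there are 3 lines, with slopes 0, 1, ..., 2). Only the lines that attain the minimum somewhere contribute to roots; other lines are dominated. Here the surviving (envelope) indices are i = 2, i = 1, i = 0.
Intersections between consecutive envelope lines give the roots: for adjacent envelope indices i < j the intersection is x = (a_i − a_j) / (j − i). Reading off the sorted break points: {-1, 6}.
Verification: at each break x_0, at least two indices attain the minimum of min_i(a_i + i · x_0).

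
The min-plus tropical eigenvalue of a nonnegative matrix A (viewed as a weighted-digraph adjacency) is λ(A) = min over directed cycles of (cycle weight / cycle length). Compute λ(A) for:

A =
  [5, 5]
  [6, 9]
λ(A) = 5

Enumerate directed cycles and compute their means (weight / length). Sample:
  cycle 0 → 0: weight = 5, length = 1, mean = 5/1 ≈ 5.000
  cycle 1 → 1: weight = 9, length = 1, mean = 9/1 ≈ 9.000
  cycle 0 → 1 → 0: weight = 11, length = 2, mean = 11/2 ≈ 5.500
  cycle 1 → 0 → 1: weight = 11, length = 2, mean = 11/2 ≈ 5.500
Minimum mean = 5.000, attained e.g. along the cycle 0 → 0 with weight 5 and length 1. So λ(A) = 5/1 = 5.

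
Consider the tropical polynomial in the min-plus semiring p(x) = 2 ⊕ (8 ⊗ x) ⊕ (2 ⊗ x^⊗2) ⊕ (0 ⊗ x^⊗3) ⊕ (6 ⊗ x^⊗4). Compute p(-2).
p(-2) = -6

A tropical monomial a ⊗ x^⊗i evaluates to a + i · x. Evaluating each term at x = -2:
  Term 0 contributes 2 + 0 · -2 = 2
  Term 1 contributes 8 + 1 · -2 = 6
  Term 2 contributes 2 + 2 · -2 = -2
  Term 3 contributes 0 + 3 · -2 = -6
  Term 4 contributes 6 + 4 · -2 = -2
p(-2) = ⊕ of these = min[2, 6, -2, -6, -2] = -6.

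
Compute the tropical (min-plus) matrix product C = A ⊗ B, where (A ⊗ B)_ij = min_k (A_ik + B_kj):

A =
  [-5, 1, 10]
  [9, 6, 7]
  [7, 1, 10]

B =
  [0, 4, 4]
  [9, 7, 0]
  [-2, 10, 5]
A ⊗ B =
  [-5, -1, -1]
  [5, 13, 6]
  [7, 8, 1]

Apply the min-plus product entry-by-entry:
  C[0][0] = min over k of (A[0][0] + B[0][0] = -5 + 0 = -5, A[0][1] + B[1][0] = 1 + 9 = 10, A[0][2] + B[2][0] = 10 + -2 = 8) = -5 (attained at k = 0)
  C[0][1] = min over k of (A[0][0] + B[0][1] = -5 + 4 = -1, A[0][1] + B[1][1] = 1 + 7 = 8, A[0][2] + B[2][1] = 10 + 10 = 20) = -1 (attained at k = 0)
  C[0][2] = min over k of (A[0][0] + B[0][2] = -5 + 4 = -1, A[0][1] + B[1][2] = 1 + 0 = 1, A[0][2] + B[2][2] = 10 + 5 = 15) = -1 (attained at k = 0)
  C[1][0] = min over k of (A[1][0] + B[0][0] = 9 + 0 = 9, A[1][1] + B[1][0] = 6 + 9 = 15, A[1][2] + B[2][0] = 7 + -2 = 5) = 5 (attained at k = 2)
  C[1][1] = min over k of (A[1][0] + B[0][1] = 9 + 4 = 13, A[1][1] + B[1][1] = 6 + 7 = 13, A[1][2] + B[2][1] = 7 + 10 = 17) = 13 (attained at k = 0)
  C[1][2] = min over k of (A[1][0] + B[0][2] = 9 + 4 = 13, A[1][1] + B[1][2] = 6 + 0 = 6, A[1][2] + B[2][2] = 7 + 5 = 12) = 6 (attained at k = 1)
  C[2][0] = min over k of (A[2][0] + B[0][0] = 7 + 0 = 7, A[2][1] + B[1][0] = 1 + 9 = 10, A[2][2] + B[2][0] = 10 + -2 = 8) = 7 (attained at k = 0)
  C[2][1] = min over k of (A[2][0] + B[0][1] = 7 + 4 = 11, A[2][1] + B[1][1] = 1 + 7 = 8, A[2][2] + B[2][1] = 10 + 10 = 20) = 8 (attained at k = 1)
  C[2][2] = min over k of (A[2][0] + B[0][2] = 7 + 4 = 11, A[2][1] + B[1][2] = 1 + 0 = 1, A[2][2] + B[2][2] = 10 + 5 = 15) = 1 (attained at k = 1)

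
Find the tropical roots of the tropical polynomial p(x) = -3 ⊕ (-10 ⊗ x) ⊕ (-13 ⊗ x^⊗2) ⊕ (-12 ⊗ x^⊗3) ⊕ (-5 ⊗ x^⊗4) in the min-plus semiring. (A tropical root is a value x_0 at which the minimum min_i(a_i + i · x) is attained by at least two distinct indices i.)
Roots: {-7, -1, 3, 7}

Each tropical root is a break point of the lower envelope of the lines y = a_i + i · x (there are 5 lines, with slopes 0, 1, ..., 4). Only the lines that attain the minimum somewhere contribute to roots; other lines are dominated. Here the surviving (envelope) indices are i = 4, i = 3, i = 2, i = 1, i = 0.
Intersections between consecutive envelope lines give the roots: for adjacent envelope indices i < j the intersection is x = (a_i − a_j) / (j − i). Reading off the sorted break points: {-7, -1, 3, 7}.
Verification: at each break x_0, at least two indices attain the minimum of min_i(a_i + i · x_0).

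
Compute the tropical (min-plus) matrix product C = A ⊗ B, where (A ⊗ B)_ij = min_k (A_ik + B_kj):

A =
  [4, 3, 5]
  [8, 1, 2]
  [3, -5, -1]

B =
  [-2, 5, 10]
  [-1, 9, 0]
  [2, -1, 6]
A ⊗ B =
  [2, 4, 3]
  [0, 1, 1]
  [-6, -2, -5]

Apply the min-plus product entry-by-entry:
  C[0][0] = min over k of (A[0][0] + B[0][0] = 4 + -2 = 2, A[0][1] + B[1][0] = 3 + -1 = 2, A[0][2] + B[2][0] = 5 + 2 = 7) = 2 (attained at k = 0)
  C[0][1] = min over k of (A[0][0] + B[0][1] = 4 + 5 = 9, A[0][1] + B[1][1] = 3 + 9 = 12, A[0][2] + B[2][1] = 5 + -1 = 4) = 4 (attained at k = 2)
  C[0][2] = min over k of (A[0][0] + B[0][2] = 4 + 10 = 14, A[0][1] + B[1][2] = 3 + 0 = 3, A[0][2] + B[2][2] = 5 + 6 = 11) = 3 (attained at k = 1)
  C[1][0] = min over k of (A[1][0] + B[0][0] = 8 + -2 = 6, A[1][1] + B[1][0] = 1 + -1 = 0, A[1][2] + B[2][0] = 2 + 2 = 4) = 0 (attained at k = 1)
  C[1][1] = min over k of (A[1][0] + B[0][1] = 8 + 5 = 13, A[1][1] + B[1][1] = 1 + 9 = 10, A[1][2] + B[2][1] = 2 + -1 = 1) = 1 (attained at k = 2)
  C[1][2] = min over k of (A[1][0] + B[0][2] = 8 + 10 = 18, A[1][1] + B[1][2] = 1 + 0 = 1, A[1][2] + B[2][2] = 2 + 6 = 8) = 1 (attained at k = 1)
  C[2][0] = min over k of (A[2][0] + B[0][0] = 3 + -2 = 1, A[2][1] + B[1][0] = -5 + -1 = -6, A[2][2] + B[2][0] = -1 + 2 = 1) = -6 (attained at k = 1)
  C[2][1] = min over k of (A[2][0] + B[0][1] = 3 + 5 = 8, A[2][1] + B[1][1] = -5 + 9 = 4, A[2][2] + B[2][1] = -1 + -1 = -2) = -2 (attained at k = 2)
  C[2][2] = min over k of (A[2][0] + B[0][2] = 3 + 10 = 13, A[2][1] + B[1][2] = -5 + 0 = -5, A[2][2] + B[2][2] = -1 + 6 = 5) = -5 (attained at k = 1)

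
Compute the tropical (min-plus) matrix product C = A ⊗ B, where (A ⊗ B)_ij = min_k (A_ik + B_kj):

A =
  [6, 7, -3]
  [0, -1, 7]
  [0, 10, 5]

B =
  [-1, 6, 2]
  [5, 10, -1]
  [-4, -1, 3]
A ⊗ B =
  [-7, -4, 0]
  [-1, 6, -2]
  [-1, 4, 2]

Apply the min-plus product entry-by-entry:
  C[0][0] = min over k of (A[0][0] + B[0][0] = 6 + -1 = 5, A[0][1] + B[1][0] = 7 + 5 = 12, A[0][2] + B[2][0] = -3 + -4 = -7) = -7 (attained at k = 2)
  C[0][1] = min over k of (A[0][0] + B[0][1] = 6 + 6 = 12, A[0][1] + B[1][1] = 7 + 10 = 17, A[0][2] + B[2][1] = -3 + -1 = -4) = -4 (attained at k = 2)
  C[0][2] = min over k of (A[0][0] + B[0][2] = 6 + 2 = 8, A[0][1] + B[1][2] = 7 + -1 = 6, A[0][2] + B[2][2] = -3 + 3 = 0) = 0 (attained at k = 2)
  C[1][0] = min over k of (A[1][0] + B[0][0] = 0 + -1 = -1, A[1][1] + B[1][0] = -1 + 5 = 4, A[1][2] + B[2][0] = 7 + -4 = 3) = -1 (attained at k = 0)
  C[1][1] = min over k of (A[1][0] + B[0][1] = 0 + 6 = 6, A[1][1] + B[1][1] = -1 + 10 = 9, A[1][2] + B[2][1] = 7 + -1 = 6) = 6 (attained at k = 0)
  C[1][2] = min over k of (A[1][0] + B[0][2] = 0 + 2 = 2, A[1][1] + B[1][2] = -1 + -1 = -2, A[1][2] + B[2][2] = 7 + 3 = 10) = -2 (attained at k = 1)
  C[2][0] = min over k of (A[2][0] + B[0][0] = 0 + -1 = -1, A[2][1] + B[1][0] = 10 + 5 = 15, A[2][2] + B[2][0] = 5 + -4 = 1) = -1 (attained at k = 0)
  C[2][1] = min over k of (A[2][0] + B[0][1] = 0 + 6 = 6, A[2][1] + B[1][1] = 10 + 10 = 20, A[2][2] + B[2][1] = 5 + -1 = 4) = 4 (attained at k = 2)
  C[2][2] = min over k of (A[2][0] + B[0][2] = 0 + 2 = 2, A[2][1] + B[1][2] = 10 + -1 = 9, A[2][2] + B[2][2] = 5 + 3 = 8) = 2 (attained at k = 0)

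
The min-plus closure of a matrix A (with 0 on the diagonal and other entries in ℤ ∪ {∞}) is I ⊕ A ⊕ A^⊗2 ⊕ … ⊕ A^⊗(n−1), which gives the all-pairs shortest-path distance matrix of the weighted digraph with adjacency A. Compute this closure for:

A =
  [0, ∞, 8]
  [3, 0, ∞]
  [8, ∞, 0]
Closure =
  [0, ∞, 8]
  [3, 0, 11]
  [8, ∞, 0]

This is the Floyd-Warshall all-pairs shortest-path computation. For each intermediate vertex k = 0, 1, …, 2, update dist[i][j] ← min(dist[i][j], dist[i][k] + dist[k][j]). The final matrix gives, for each (i, j), the minimum total weight of any directed path from i to j (possibly empty when i = j).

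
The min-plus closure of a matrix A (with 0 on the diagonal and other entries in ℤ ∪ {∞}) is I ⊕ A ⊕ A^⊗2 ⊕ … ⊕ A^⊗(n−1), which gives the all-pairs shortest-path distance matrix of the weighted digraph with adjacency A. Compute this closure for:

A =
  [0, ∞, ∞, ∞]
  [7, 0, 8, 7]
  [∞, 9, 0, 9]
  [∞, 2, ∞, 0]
Closure =
  [0, ∞, ∞, ∞]
  [7, 0, 8, 7]
  [16, 9, 0, 9]
  [9, 2, 10, 0]

This is the Floyd-Warshall all-pairs shortest-path computation. For each intermediate vertex k = 0, 1, …, 3, update dist[i][j] ← min(dist[i][j], dist[i][k] + dist[k][j]). The final matrix gives, for each (i, j), the minimum total weight of any directed path from i to j (possibly empty when i = j).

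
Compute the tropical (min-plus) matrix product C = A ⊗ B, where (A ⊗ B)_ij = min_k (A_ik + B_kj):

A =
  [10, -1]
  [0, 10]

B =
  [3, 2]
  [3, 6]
A ⊗ B =
  [2, 5]
  [3, 2]

Apply the min-plus product entry-by-entry:
  C[0][0] = min over k of (A[0][0] + B[0][0] = 10 + 3 = 13, A[0][1] + B[1][0] = -1 + 3 = 2) = 2 (attained at k = 1)
  C[0][1] = min over k of (A[0][0] + B[0][1] = 10 + 2 = 12, A[0][1] + B[1][1] = -1 + 6 = 5) = 5 (attained at k = 1)
  C[1][0] = min over k of (A[1][0] + B[0][0] = 0 + 3 = 3, A[1][1] + B[1][0] = 10 + 3 = 13) = 3 (attained at k = 0)
  C[1][1] = min over k of (A[1][0] + B[0][1] = 0 + 2 = 2, A[1][1] + B[1][1] = 10 + 6 = 16) = 2 (attained at k = 0)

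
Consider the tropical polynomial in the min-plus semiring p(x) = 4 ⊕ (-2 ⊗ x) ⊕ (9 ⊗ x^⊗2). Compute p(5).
p(5) = 3

A tropical monomial a ⊗ x^⊗i evaluates to a + i · x. Evaluating each term at x = 5:
  Term 0 contributes 4 + 0 · 5 = 4
  Term 1 contributes -2 + 1 · 5 = 3
  Term 2 contributes 9 + 2 · 5 = 19
p(5) = ⊕ of these = min[4, 3, 19] = 3.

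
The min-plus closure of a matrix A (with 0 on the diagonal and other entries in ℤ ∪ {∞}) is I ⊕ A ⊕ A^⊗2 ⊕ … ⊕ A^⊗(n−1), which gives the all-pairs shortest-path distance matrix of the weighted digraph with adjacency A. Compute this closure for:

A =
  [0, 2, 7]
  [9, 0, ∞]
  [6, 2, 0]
Closure =
  [0, 2, 7]
  [9, 0, 16]
  [6, 2, 0]

This is the Floyd-Warshall all-pairs shortest-path computation. For each intermediate vertex k = 0, 1, …, 2, update dist[i][j] ← min(dist[i][j], dist[i][k] + dist[k][j]). The final matrix gives, for each (i, j), the minimum total weight of any directed path from i to j (possibly empty when i = j).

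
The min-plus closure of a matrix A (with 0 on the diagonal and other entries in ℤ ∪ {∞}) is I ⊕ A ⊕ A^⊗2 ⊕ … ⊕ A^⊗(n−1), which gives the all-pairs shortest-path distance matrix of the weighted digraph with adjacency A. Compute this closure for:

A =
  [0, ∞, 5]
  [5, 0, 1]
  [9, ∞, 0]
Closure =
  [0, ∞, 5]
  [5, 0, 1]
  [9, ∞, 0]

This is the Floyd-Warshall all-pairs shortest-path computation. For each intermediate vertex k = 0, 1, …, 2, update dist[i][j] ← min(dist[i][j], dist[i][k] + dist[k][j]). The final matrix gives, for each (i, j), the minimum total weight of any directed path from i to j (possibly empty when i = j).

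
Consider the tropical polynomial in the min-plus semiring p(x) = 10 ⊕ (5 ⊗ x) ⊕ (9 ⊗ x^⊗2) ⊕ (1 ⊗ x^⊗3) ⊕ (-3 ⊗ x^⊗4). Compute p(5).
p(5) = 10

A tropical monomial a ⊗ x^⊗i evaluates to a + i · x. Evaluating each term at x = 5:
  Term 0 contributes 10 + 0 · 5 = 10
  Term 1 contributes 5 + 1 · 5 = 10
  Term 2 contributes 9 + 2 · 5 = 19
  Term 3 contributes 1 + 3 · 5 = 16
  Term 4 contributes -3 + 4 · 5 = 17
p(5) = ⊕ of these = min[10, 10, 19, 16, 17] = 10.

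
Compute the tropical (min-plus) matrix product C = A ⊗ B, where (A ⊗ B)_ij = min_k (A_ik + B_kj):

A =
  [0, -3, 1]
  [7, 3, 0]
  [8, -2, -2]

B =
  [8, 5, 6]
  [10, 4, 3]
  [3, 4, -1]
A ⊗ B =
  [4, 1, 0]
  [3, 4, -1]
  [1, 2, -3]

Apply the min-plus product entry-by-entry:
  C[0][0] = min over k of (A[0][0] + B[0][0] = 0 + 8 = 8, A[0][1] + B[1][0] = -3 + 10 = 7, A[0][2] + B[2][0] = 1 + 3 = 4) = 4 (attained at k = 2)
  C[0][1] = min over k of (A[0][0] + B[0][1] = 0 + 5 = 5, A[0][1] + B[1][1] = -3 + 4 = 1, A[0][2] + B[2][1] = 1 + 4 = 5) = 1 (attained at k = 1)
  C[0][2] = min over k of (A[0][0] + B[0][2] = 0 + 6 = 6, A[0][1] + B[1][2] = -3 + 3 = 0, A[0][2] + B[2][2] = 1 + -1 = 0) = 0 (attained at k = 1)
  C[1][0] = min over k of (A[1][0] + B[0][0] = 7 + 8 = 15, A[1][1] + B[1][0] = 3 + 10 = 13, A[1][2] + B[2][0] = 0 + 3 = 3) = 3 (attained at k = 2)
  C[1][1] = min over k of (A[1][0] + B[0][1] = 7 + 5 = 12, A[1][1] + B[1][1] = 3 + 4 = 7, A[1][2] + B[2][1] = 0 + 4 = 4) = 4 (attained at k = 2)
  C[1][2] = min over k of (A[1][0] + B[0][2] = 7 + 6 = 13, A[1][1] + B[1][2] = 3 + 3 = 6, A[1][2] + B[2][2] = 0 + -1 = -1) = -1 (attained at k = 2)
  C[2][0] = min over k of (A[2][0] + B[0][0] = 8 + 8 = 16, A[2][1] + B[1][0] = -2 + 10 = 8, A[2][2] + B[2][0] = -2 + 3 = 1) = 1 (attained at k = 2)
  C[2][1] = min over k of (A[2][0] + B[0][1] = 8 + 5 = 13, A[2][1] + B[1][1] = -2 + 4 = 2, A[2][2] + B[2][1] = -2 + 4 = 2) = 2 (attained at k = 1)
  C[2][2] = min over k of (A[2][0] + B[0][2] = 8 + 6 = 14, A[2][1] + B[1][2] = -2 + 3 = 1, A[2][2] + B[2][2] = -2 + -1 = -3) = -3 (attained at k = 2)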